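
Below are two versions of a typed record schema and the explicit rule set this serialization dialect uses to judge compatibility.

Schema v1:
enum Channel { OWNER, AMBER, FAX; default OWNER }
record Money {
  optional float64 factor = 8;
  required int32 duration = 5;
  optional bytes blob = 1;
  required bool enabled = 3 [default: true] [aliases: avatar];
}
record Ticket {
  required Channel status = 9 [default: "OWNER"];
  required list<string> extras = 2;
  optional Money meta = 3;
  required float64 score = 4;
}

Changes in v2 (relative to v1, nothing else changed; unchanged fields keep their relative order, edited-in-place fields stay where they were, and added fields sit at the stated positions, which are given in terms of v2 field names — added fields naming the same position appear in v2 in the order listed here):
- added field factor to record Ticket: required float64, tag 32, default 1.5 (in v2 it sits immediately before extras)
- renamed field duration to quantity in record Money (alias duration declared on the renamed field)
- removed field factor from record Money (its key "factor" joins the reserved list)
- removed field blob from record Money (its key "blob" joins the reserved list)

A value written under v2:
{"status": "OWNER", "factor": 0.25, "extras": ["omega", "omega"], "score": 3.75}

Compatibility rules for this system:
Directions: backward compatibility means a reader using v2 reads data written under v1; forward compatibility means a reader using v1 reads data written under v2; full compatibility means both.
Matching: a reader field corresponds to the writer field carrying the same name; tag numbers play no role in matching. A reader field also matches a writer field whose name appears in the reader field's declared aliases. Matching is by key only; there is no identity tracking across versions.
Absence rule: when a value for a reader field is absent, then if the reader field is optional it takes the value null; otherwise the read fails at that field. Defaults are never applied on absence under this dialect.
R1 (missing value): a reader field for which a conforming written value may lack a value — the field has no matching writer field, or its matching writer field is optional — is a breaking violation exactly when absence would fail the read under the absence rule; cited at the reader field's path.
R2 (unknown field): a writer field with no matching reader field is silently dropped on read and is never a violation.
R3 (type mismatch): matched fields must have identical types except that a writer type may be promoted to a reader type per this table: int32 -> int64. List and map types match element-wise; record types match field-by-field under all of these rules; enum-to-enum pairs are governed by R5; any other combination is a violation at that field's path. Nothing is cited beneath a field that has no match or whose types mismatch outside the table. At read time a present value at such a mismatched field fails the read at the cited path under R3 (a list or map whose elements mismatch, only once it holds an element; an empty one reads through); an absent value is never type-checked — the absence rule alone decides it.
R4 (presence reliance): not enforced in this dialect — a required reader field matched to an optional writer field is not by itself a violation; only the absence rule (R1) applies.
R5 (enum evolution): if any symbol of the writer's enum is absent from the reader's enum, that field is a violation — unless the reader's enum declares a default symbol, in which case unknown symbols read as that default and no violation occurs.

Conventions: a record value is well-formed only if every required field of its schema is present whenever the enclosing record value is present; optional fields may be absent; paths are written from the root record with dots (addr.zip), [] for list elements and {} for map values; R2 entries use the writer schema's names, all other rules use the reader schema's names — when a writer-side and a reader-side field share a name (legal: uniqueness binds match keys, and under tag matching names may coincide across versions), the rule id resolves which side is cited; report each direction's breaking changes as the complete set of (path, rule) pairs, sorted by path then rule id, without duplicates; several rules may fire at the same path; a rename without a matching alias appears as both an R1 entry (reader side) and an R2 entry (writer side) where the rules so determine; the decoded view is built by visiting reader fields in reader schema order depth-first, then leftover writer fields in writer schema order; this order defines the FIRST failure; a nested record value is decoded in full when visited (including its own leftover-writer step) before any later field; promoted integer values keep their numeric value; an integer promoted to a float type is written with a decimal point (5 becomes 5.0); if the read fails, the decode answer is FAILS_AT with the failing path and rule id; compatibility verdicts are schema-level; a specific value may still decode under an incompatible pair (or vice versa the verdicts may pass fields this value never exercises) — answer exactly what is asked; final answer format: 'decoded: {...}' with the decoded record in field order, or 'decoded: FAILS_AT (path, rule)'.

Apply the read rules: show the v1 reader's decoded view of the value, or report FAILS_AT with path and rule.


each type pair in Ticket: writer, then reader
decode walk for Ticket under reader schema v1:
  status := "OWNER"
  extras := ["omega", "omega"]
  meta := null (not supplied -> null)
  score := 3.75
  writer factor: unmatched, discarded
  => decoded: {"status": "OWNER", "extras": ["omega", "omega"], "meta": null, "score": 3.75}
the other Ticket changes do not affect what is asked:
  added field factor to record Ticket: required float64, tag 32, default 1.5 (in v2 it sits immediately before extras) -> a verdict-level change on Ticket — the shown value reads the same
  renamed field duration to quantity in record Money (alias duration declared on the renamed field) -> a verdict-level change on Ticket — the shown value reads the same
  removed field factor from record Money (its key "factor" joins the reserved list) -> fires no rule on Ticket under this dialect and leaves the result unchanged
  removed field blob from record Money (its key "blob" joins the reserved list) -> fires no rule on Ticket under this dialect and leaves the result unchanged

decoded: {"status": "OWNER", "extras": ["omega", "omega"], "meta": null, "score": 3.75}


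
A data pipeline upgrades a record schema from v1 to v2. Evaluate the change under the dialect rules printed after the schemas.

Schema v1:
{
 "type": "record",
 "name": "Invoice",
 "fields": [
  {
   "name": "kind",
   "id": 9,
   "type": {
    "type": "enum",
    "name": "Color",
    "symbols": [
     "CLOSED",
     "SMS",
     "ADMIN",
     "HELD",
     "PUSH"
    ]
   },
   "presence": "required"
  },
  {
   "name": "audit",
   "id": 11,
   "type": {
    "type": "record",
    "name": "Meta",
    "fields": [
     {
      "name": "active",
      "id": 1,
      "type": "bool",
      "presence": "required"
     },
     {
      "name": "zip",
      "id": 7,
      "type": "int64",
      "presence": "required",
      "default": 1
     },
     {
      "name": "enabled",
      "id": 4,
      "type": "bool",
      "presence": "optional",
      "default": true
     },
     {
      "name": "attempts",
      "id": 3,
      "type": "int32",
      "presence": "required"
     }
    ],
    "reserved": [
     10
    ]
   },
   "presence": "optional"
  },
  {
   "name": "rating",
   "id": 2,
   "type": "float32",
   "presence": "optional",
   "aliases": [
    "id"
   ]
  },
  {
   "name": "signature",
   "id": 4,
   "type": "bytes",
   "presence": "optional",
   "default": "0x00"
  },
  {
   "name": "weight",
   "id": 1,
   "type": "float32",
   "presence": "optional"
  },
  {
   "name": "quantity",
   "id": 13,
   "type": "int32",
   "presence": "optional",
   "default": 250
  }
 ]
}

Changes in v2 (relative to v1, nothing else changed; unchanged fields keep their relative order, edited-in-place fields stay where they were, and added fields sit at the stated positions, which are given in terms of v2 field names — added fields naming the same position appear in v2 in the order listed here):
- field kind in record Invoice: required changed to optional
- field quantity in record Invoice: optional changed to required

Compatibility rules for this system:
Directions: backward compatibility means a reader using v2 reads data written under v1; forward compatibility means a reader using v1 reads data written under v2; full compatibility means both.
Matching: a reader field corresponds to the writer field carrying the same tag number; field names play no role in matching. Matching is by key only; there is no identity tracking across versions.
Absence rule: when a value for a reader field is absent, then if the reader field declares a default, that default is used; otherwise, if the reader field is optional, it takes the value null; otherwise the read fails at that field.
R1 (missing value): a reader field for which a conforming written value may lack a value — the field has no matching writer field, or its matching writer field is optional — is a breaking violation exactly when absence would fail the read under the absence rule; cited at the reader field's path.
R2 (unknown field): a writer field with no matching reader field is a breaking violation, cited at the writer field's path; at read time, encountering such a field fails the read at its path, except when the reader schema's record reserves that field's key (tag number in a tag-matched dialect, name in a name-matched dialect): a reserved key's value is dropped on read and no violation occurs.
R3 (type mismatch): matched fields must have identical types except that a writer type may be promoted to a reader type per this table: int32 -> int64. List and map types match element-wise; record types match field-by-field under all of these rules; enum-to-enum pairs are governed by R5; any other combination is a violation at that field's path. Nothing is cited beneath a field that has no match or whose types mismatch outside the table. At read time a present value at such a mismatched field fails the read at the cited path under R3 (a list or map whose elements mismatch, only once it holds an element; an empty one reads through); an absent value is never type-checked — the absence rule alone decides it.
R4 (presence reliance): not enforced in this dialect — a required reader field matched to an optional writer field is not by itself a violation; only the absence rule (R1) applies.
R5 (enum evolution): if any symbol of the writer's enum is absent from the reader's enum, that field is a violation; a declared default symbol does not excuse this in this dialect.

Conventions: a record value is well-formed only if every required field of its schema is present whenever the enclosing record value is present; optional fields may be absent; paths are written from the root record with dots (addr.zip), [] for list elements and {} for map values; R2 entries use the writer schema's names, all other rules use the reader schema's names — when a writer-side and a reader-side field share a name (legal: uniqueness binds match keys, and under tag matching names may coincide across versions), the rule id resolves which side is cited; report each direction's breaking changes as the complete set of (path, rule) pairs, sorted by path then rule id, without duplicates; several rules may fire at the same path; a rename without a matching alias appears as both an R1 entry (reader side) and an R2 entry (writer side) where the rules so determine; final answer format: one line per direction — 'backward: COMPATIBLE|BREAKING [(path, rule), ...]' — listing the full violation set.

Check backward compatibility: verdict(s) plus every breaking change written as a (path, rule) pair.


backward: COMPATIBLE []

arrows below run writer -> reader for Invoice
backward pass over Invoice, reader schema v2, writer schema v1:
  kind <- kind (Color -> Color, writer required)
  audit <- audit (Meta -> Meta, writer optional)
  rating <- rating (float32 -> float32, writer optional)
  signature <- signature (bytes -> bytes, writer optional)
  weight <- weight (float32 -> float32, writer optional)
  quantity <- quantity (int32 -> int32, writer optional)
  audit.active <- audit.active (bool -> bool, writer required)
  audit.zip <- audit.zip (int64 -> int64, writer required)
  audit.enabled <- audit.enabled (bool -> bool, writer optional)
  audit.attempts <- audit.attempts (int32 -> int32, writer required)
  => no violations; backward on Invoice: COMPATIBLE
the other Invoice changes do not affect what is asked:
  field kind in record Invoice: required changed to optional -> fires only in the forward direction of Invoice, which is not asked here
  field quantity in record Invoice: optional changed to required -> inert for the asked Invoice verdict: nothing fires


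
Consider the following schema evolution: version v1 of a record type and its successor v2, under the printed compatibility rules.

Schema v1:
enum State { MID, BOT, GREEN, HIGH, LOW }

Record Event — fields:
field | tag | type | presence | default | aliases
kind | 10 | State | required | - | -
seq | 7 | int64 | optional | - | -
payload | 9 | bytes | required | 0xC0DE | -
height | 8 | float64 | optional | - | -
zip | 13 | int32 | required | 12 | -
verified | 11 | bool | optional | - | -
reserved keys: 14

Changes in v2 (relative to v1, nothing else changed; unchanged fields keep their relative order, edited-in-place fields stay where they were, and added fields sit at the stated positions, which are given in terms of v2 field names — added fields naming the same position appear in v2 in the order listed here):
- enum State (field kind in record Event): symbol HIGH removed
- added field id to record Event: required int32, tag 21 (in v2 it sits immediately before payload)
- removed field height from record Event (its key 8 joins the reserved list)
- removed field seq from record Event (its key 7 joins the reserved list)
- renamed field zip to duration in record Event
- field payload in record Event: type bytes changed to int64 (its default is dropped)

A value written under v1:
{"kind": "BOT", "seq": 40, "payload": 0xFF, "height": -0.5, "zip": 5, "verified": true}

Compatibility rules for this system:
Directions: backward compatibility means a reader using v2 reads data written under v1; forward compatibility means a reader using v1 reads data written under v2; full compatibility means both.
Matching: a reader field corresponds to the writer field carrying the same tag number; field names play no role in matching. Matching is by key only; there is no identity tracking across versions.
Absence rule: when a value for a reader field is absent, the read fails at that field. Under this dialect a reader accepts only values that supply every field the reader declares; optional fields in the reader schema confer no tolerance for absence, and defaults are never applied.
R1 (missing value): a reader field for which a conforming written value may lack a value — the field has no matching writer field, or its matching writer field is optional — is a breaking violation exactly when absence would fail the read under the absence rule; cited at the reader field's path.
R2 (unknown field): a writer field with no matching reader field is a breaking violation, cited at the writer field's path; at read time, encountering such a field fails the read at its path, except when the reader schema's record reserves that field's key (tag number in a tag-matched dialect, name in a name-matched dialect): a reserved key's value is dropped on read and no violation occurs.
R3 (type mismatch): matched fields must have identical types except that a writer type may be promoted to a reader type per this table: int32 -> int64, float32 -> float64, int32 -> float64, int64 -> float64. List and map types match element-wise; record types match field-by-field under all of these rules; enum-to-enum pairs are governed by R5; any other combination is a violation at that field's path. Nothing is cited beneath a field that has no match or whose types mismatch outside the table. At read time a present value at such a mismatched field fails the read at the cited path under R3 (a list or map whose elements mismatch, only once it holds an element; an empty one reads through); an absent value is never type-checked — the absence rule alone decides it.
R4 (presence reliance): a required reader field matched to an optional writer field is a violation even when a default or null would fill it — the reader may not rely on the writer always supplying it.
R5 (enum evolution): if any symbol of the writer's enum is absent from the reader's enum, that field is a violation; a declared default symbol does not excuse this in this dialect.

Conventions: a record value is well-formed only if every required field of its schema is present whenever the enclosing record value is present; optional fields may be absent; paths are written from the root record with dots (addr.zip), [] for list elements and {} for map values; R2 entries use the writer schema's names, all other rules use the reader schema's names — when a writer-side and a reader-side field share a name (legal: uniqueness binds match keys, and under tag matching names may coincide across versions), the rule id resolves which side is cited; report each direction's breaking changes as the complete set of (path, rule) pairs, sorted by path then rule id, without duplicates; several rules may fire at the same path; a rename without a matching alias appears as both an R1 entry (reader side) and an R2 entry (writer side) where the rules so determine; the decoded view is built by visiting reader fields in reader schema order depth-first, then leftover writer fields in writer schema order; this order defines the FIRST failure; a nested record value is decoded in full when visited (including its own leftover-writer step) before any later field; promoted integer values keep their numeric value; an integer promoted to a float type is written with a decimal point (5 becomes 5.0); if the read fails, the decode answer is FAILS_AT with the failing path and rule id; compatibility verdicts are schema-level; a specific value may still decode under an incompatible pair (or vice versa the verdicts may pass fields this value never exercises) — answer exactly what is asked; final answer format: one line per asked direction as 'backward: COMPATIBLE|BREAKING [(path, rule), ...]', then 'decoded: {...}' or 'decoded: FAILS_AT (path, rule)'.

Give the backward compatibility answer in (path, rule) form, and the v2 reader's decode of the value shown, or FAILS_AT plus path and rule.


arrows below run writer -> reader for Event
backward pass over Event, reader schema v2, writer schema v1:
  kind <- kind (State -> State, writer required)
  id: no writer match
  payload <- payload (bytes -> int64, writer required)
  duration <- zip (int32 -> int32, writer required)
  verified <- verified (bool -> bool, writer optional)
  writer field seq has no reader counterpart
  writer field height has no reader counterpart
  breaking: (id, R1)
  breaking: (kind, R5)
  breaking: (payload, R3)
  breaking: (verified, R1)
  => backward verdict for Event: BREAKING, 4 violation(s)
migrating the Event value to v2:
  kind := "BOT"
  read fails at id under R1 (no fill)
  => FAILS_AT (id, R1)
the other Event changes do not affect what is asked:
  renamed field zip to duration in record Event -> fires no rule on Event, leaving the asked answer as it is

backward: BREAKING [(id, R1), (kind, R5), (payload, R3), (verified, R1)]; decoded: FAILS_AT (id, R1)


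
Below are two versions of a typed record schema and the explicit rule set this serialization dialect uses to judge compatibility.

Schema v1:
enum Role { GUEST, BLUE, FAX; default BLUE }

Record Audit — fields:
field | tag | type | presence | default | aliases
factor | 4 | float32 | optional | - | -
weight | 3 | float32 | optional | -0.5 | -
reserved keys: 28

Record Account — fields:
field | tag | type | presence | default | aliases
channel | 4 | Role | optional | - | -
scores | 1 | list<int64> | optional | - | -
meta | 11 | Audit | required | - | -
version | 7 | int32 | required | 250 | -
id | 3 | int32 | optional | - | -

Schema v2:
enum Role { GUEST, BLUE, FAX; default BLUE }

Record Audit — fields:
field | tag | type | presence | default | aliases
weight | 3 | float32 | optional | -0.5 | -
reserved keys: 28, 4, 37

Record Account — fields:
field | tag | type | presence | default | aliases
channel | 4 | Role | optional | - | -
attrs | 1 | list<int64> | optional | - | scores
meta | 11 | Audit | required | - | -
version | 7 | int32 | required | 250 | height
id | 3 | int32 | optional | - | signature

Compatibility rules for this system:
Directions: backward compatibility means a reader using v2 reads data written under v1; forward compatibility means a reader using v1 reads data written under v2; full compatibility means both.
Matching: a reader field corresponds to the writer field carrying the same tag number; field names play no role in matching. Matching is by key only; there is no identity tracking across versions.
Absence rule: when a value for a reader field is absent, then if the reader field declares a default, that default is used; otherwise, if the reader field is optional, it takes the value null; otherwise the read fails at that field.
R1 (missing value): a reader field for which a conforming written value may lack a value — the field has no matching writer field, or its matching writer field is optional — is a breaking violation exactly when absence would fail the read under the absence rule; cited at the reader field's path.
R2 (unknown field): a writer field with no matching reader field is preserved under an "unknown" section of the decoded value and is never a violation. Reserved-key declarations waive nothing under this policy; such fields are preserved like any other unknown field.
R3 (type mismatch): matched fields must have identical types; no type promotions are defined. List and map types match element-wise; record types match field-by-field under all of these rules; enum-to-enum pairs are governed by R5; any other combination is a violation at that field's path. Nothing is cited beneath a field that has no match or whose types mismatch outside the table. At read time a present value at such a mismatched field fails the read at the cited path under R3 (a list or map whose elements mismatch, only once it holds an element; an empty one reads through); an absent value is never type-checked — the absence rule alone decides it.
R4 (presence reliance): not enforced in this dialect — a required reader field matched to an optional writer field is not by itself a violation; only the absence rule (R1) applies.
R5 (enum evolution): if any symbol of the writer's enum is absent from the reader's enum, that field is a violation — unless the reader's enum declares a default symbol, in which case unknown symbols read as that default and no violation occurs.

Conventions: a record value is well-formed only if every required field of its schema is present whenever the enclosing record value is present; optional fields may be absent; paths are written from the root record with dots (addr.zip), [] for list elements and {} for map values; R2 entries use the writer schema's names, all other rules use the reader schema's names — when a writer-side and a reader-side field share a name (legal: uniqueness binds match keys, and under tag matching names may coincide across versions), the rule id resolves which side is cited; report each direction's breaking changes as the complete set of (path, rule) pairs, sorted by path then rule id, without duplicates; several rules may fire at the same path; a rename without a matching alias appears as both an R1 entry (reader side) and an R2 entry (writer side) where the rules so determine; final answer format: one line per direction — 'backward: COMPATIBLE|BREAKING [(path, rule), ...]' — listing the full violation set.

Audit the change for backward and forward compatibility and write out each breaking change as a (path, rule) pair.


backward: COMPATIBLE []; forward: COMPATIBLE []

each type pair in Account: writer, then reader
backward for Account (reader v2, writer v1):
  channel <- channel (Role -> Role, writer optional)
  attrs <- scores (list<int64> -> list<int64>, writer optional)
  meta <- meta (Audit -> Audit, writer required)
  version <- version (int32 -> int32, writer required)
  id <- id (int32 -> int32, writer optional)
  meta.weight <- meta.weight (float32 -> float32, writer optional)
  leftover writer field: meta.factor
  => backward verdict for Account: COMPATIBLE, no violations
forward for Account (reader v1, writer v2):
  channel <- channel (Role -> Role, writer optional)
  scores <- attrs (list<int64> -> list<int64>, writer optional)
  meta <- meta (Audit -> Audit, writer required)
  version <- version (int32 -> int32, writer required)
  id <- id (int32 -> int32, writer optional)
  meta.factor has no writer counterpart
  meta.weight <- meta.weight (float32 -> float32, writer optional)
  => forward verdict for Account: COMPATIBLE, no violations


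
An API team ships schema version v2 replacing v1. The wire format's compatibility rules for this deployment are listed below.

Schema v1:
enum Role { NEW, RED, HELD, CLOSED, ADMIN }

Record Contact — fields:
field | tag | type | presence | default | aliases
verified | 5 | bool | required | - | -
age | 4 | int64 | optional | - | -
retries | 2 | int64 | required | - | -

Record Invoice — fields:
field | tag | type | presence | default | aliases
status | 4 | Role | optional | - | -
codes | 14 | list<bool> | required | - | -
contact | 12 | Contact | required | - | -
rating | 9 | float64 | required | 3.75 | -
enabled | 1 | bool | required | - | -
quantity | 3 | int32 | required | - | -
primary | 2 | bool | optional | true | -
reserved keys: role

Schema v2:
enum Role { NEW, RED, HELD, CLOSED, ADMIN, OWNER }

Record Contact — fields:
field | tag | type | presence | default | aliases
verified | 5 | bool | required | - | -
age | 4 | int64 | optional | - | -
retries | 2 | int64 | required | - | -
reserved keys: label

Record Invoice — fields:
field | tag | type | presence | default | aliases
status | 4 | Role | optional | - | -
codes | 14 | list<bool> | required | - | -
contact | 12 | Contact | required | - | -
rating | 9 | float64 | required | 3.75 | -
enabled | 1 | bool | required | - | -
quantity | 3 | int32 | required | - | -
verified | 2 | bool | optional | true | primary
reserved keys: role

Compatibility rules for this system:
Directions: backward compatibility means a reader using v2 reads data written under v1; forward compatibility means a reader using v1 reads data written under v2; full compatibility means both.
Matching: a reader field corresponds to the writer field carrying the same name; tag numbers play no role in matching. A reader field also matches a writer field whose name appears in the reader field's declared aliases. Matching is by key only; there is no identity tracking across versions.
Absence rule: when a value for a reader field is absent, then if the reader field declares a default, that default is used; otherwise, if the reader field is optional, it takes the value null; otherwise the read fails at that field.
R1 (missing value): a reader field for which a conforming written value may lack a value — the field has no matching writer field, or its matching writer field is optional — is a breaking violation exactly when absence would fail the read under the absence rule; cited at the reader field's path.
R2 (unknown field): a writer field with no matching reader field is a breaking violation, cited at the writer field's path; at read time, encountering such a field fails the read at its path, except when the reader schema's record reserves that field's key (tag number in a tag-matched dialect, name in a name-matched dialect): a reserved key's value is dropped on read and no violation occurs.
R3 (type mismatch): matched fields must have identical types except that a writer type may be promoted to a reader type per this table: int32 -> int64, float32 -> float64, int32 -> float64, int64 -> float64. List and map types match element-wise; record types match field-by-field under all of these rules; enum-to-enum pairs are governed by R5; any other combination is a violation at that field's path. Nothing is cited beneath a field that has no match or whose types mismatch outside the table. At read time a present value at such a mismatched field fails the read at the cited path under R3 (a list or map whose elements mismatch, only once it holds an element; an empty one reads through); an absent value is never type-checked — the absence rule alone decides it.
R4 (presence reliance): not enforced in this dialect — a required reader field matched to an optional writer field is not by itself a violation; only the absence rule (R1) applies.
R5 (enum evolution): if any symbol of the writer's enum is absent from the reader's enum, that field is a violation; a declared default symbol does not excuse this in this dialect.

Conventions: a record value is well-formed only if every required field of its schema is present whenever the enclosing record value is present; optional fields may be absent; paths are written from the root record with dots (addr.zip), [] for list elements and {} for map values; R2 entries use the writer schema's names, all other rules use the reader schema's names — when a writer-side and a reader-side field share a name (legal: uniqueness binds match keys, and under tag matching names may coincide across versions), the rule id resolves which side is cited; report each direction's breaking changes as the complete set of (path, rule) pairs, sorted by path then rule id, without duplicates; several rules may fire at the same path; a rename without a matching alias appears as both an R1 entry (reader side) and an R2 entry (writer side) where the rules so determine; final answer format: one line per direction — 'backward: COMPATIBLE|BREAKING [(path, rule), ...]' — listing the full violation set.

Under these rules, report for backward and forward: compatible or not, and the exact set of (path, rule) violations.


backward: COMPATIBLE []; forward: BREAKING [(status, R5), (verified, R2)]

the writer's type comes first in each Invoice pair
backward on Invoice — v2 reading data written by v1:
  status <- status (Role -> Role, writer optional)
  codes <- codes (list<bool> -> list<bool>, writer required)
  contact <- contact (Contact -> Contact, writer required)
  rating <- rating (float64 -> float64, writer required)
  enabled <- enabled (bool -> bool, writer required)
  quantity <- quantity (int32 -> int32, writer required)
  verified <- primary (bool -> bool, writer optional)
  contact.verified <- contact.verified (bool -> bool, writer required)
  contact.age <- contact.age (int64 -> int64, writer optional)
  contact.retries <- contact.retries (int64 -> int64, writer required)
  nothing fires on Invoice: backward is COMPATIBLE
forward on Invoice — v1 reading data written by v2:
  status <- status (Role -> Role, writer optional)
  codes <- codes (list<bool> -> list<bool>, writer required)
  contact <- contact (Contact -> Contact, writer required)
  rating <- rating (float64 -> float64, writer required)
  enabled <- enabled (bool -> bool, writer required)
  quantity <- quantity (int32 -> int32, writer required)
  primary: no writer-side match
  leftover writer field: verified
  contact.verified <- contact.verified (bool -> bool, writer required)
  contact.age <- contact.age (int64 -> int64, writer optional)
  contact.retries <- contact.retries (int64 -> int64, writer required)
  rule R5 violated at status
  rule R2 violated at verified
  forward on Invoice therefore BREAKING (2)


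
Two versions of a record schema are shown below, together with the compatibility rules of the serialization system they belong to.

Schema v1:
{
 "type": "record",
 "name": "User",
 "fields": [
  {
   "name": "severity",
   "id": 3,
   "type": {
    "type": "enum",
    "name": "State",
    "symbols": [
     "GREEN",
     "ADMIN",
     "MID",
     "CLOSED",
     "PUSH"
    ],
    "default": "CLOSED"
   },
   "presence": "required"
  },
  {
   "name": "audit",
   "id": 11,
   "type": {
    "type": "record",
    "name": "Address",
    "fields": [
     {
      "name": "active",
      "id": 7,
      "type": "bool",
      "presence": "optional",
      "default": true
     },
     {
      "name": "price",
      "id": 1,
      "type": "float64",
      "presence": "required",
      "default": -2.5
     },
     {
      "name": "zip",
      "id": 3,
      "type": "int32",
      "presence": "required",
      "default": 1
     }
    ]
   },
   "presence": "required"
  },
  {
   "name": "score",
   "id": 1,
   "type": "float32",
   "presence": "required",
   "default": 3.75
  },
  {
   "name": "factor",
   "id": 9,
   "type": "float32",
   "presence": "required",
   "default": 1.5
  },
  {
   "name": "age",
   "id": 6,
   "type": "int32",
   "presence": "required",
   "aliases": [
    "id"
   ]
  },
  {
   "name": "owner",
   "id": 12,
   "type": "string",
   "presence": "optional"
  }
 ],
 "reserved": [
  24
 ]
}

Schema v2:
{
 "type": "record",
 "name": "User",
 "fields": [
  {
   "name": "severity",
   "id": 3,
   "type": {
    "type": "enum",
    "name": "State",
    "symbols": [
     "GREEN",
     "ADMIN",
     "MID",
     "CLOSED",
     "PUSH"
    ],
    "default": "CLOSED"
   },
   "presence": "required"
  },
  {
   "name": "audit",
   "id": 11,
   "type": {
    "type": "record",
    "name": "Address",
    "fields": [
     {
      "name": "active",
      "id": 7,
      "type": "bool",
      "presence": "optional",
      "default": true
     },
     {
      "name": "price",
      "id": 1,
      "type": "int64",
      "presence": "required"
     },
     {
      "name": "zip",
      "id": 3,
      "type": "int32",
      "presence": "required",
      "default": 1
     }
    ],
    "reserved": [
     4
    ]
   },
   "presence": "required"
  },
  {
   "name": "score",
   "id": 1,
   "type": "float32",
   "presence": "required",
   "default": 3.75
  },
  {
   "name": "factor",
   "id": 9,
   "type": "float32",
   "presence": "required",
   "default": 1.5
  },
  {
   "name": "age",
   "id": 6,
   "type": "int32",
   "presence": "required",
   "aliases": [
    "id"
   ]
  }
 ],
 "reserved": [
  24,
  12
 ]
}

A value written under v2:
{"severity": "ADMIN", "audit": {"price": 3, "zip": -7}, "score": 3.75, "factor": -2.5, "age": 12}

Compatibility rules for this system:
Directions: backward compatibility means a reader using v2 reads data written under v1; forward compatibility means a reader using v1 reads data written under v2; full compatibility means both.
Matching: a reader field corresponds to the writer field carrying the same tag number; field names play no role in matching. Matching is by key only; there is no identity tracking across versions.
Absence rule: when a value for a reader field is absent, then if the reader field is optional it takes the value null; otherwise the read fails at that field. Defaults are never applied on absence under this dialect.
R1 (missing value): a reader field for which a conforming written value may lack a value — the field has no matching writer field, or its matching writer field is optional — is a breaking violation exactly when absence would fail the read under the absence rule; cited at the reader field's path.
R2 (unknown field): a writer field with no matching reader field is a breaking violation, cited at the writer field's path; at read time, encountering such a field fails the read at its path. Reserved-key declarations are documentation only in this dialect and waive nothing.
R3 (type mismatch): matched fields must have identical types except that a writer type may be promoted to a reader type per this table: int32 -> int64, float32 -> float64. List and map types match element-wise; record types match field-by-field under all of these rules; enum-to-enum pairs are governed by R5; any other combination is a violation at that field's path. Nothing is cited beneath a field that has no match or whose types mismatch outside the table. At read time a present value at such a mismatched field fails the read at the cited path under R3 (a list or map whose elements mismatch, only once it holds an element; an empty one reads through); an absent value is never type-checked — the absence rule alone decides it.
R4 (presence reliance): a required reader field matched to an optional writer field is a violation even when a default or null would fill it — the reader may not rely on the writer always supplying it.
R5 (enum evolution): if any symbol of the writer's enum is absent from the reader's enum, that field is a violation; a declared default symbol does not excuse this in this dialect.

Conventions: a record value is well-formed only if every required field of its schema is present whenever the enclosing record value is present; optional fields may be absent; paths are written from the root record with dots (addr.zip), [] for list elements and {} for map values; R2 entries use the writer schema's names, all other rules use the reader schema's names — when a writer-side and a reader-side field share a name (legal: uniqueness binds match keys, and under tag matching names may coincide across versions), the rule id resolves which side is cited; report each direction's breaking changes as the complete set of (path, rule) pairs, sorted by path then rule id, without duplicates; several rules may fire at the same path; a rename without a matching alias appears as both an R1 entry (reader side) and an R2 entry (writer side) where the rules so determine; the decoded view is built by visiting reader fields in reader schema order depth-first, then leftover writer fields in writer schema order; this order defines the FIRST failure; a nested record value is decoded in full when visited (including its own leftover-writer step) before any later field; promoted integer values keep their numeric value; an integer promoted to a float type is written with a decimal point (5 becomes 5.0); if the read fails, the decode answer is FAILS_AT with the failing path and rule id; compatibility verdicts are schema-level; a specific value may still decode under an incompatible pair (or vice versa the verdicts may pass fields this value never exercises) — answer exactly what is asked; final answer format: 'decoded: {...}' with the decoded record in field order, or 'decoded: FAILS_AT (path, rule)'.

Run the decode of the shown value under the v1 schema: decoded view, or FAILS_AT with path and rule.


arrows below run writer -> reader for User
decode (reader v1):
  severity := "ADMIN"
  audit.active := null (absent, optional -> null)
  read fails at audit.price under R3
  => FAILS_AT (audit.price, R3)
the other User changes do not affect what is asked:
  removed field owner from record User (its key 12 joins the reserved list) -> shifts the User verdicts, not this decode

decoded: FAILS_AT (audit.price, R3)


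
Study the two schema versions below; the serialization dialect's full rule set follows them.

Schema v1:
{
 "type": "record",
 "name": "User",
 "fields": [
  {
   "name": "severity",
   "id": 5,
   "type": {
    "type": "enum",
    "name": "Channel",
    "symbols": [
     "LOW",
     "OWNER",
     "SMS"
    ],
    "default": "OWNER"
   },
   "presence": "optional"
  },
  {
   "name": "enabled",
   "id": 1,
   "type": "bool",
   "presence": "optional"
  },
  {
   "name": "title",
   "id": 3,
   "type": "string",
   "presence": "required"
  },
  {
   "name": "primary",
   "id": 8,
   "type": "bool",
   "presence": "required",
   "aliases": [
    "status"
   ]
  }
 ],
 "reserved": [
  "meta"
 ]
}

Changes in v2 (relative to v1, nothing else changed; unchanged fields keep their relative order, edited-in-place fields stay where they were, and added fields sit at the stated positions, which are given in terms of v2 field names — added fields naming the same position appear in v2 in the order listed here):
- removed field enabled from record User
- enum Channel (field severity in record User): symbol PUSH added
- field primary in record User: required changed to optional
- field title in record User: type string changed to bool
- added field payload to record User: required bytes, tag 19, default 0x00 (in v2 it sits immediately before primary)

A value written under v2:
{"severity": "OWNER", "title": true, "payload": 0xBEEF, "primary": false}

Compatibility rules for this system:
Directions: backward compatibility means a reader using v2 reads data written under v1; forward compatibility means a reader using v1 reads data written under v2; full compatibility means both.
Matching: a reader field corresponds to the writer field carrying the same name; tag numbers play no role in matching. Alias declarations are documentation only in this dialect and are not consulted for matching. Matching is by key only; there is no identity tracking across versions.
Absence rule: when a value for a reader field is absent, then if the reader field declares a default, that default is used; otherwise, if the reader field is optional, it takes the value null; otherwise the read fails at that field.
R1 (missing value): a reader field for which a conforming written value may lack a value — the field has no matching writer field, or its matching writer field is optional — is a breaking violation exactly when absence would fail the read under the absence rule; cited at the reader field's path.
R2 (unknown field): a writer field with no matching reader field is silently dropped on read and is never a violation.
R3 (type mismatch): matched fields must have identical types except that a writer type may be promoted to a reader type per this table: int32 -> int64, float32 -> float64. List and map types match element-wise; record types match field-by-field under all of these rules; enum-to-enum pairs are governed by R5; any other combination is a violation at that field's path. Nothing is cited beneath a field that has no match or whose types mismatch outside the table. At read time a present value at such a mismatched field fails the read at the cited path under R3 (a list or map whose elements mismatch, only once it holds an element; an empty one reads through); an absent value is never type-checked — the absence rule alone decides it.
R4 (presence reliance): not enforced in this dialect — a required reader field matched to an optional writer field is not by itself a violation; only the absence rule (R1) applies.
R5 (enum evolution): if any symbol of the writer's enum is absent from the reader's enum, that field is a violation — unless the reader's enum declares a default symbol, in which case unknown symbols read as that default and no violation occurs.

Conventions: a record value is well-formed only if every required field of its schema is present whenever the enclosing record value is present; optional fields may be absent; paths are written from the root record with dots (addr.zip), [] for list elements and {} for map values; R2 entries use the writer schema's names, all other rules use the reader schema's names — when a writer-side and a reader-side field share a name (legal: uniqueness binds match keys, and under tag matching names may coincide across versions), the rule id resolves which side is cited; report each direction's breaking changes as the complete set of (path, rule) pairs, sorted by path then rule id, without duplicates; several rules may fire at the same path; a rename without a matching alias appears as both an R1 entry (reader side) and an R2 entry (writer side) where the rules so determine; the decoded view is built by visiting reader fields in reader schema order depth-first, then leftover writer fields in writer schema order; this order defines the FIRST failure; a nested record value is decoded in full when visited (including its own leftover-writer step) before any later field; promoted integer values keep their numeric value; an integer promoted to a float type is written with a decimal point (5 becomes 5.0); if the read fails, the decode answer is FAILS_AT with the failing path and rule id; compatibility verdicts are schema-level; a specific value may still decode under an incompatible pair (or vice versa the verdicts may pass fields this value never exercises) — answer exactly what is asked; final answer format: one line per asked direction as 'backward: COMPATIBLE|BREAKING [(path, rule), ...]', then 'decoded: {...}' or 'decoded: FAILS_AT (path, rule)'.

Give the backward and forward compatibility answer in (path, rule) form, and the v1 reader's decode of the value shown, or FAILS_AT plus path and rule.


each type pair in User: writer, then reader
checking backward for User: reader v2 against writer v1:
  Channel -> Channel, writer optional: severity aligns to severity
  string -> bool, writer required: title aligns to title
  payload has no writer counterpart
  bool -> bool, writer required: primary aligns to primary
  enabled (writer side), unknown to reader
  R3 fires at title
  => 1 violation(s): backward is BREAKING for User
checking forward for User: reader v1 against writer v2:
  Channel -> Channel, writer optional: severity aligns to severity
  enabled has no writer counterpart
  bool -> string, writer required: title aligns to title
  bool -> bool, writer optional: primary aligns to primary
  payload (writer side), unknown to reader
  R1 fires at primary
  R3 fires at title
  => 2 violation(s): forward is BREAKING for User
decode (reader v1):
  severity := "OWNER"
  enabled := null (absent, optional -> null)
  read fails at title under R3
  => FAILS_AT (title, R3)

backward: BREAKING [(title, R3)]; forward: BREAKING [(primary, R1), (title, R3)]; decoded: FAILS_AT (title, R3)
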